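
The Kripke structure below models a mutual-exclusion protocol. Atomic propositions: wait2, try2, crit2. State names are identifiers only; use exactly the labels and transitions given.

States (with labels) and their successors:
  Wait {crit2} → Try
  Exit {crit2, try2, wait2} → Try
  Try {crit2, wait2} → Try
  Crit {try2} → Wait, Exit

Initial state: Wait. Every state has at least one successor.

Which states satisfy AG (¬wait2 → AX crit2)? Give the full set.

{Wait, Exit, Try, Crit}

States satisfying ¬wait2 → AX crit2: {Wait, Exit, Try, Crit}.
States satisfying AG (¬wait2 → AX crit2): {Wait, Exit, Try, Crit}.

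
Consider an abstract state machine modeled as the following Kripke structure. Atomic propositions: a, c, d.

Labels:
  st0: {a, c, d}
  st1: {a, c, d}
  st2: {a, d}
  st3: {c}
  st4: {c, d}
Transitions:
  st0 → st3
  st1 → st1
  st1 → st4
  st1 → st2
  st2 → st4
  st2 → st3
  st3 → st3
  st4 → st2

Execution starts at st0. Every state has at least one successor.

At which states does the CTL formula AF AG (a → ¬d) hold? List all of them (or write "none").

{st0, st3}

States satisfying AG (a → ¬d): {st3}.
States satisfying AF AG (a → ¬d): {st0, st3}.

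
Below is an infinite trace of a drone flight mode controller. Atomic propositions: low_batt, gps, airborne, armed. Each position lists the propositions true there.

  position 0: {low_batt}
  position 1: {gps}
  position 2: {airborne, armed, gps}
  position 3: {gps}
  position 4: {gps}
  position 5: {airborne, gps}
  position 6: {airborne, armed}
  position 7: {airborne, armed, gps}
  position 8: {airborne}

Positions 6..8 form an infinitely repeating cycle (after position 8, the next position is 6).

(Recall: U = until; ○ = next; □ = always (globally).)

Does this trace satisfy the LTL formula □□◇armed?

Satisfied

□◇armed holds at every position 0..8, and those are all positions ever visited, so □□◇armed holds.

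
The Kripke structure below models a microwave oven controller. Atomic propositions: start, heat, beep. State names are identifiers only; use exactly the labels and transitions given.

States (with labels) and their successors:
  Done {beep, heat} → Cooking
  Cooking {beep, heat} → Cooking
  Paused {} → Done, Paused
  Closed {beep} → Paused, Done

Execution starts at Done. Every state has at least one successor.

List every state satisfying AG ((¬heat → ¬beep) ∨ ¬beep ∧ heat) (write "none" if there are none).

States satisfying (¬heat → ¬beep) ∨ ¬beep ∧ heat: {Done, Cooking, Paused}.
States satisfying AG ((¬heat → ¬beep) ∨ ¬beep ∧ heat): {Done, Cooking, Paused}.

{Done, Cooking, Paused}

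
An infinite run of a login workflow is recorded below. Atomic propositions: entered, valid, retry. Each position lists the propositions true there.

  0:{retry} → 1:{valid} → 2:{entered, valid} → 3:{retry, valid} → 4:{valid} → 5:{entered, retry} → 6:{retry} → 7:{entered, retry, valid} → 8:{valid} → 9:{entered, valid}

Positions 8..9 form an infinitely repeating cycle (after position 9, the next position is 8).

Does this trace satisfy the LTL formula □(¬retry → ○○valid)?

¬retry → ○○valid must hold at every position from 0 onward. It fails at position 4, so □(¬retry → ○○valid) is false.
Positions where ¬retry holds: 1, 2, 4, 8, 9.
Check ○○valid at each: 1→ok, 2→ok, 4→fails, 8→ok, 9→ok.

Does not hold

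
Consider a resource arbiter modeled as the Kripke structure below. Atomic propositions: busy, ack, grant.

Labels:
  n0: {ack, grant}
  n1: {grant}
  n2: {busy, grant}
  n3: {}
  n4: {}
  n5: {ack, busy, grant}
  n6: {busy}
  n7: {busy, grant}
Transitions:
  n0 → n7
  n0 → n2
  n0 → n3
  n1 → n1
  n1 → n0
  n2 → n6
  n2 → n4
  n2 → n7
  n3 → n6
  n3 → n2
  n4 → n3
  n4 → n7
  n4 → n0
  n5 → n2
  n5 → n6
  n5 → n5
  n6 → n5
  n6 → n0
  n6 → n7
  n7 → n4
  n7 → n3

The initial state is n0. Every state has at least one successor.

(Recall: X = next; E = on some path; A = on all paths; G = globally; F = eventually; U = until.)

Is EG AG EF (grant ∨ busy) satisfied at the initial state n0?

Holds

States satisfying AG EF (grant ∨ busy): {n0, n1, n2, n3, n4, n5, n6, n7}.
States satisfying EG AG EF (grant ∨ busy): {n0, n1, n2, n3, n4, n5, n6, n7}.
n0 ∈ Sat(EG AG EF (grant ∨ busy)).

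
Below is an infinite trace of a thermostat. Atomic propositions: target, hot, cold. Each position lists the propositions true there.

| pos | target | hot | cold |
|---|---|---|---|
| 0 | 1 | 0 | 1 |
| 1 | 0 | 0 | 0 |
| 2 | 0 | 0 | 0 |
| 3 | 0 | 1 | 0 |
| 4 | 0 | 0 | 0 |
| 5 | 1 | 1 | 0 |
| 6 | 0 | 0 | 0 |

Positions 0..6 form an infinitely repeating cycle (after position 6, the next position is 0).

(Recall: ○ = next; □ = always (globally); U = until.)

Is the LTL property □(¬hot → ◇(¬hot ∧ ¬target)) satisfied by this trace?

¬hot → ◇(¬hot ∧ ¬target) holds at every position 0..6, and those are all positions ever visited, so □(¬hot → ◇(¬hot ∧ ¬target)) holds.
Positions where ¬hot holds: 0, 1, 2, 4, 6.
Check ◇(¬hot ∧ ¬target) at each: 0→ok, 1→ok, 2→ok, 4→ok, 6→ok.

Yes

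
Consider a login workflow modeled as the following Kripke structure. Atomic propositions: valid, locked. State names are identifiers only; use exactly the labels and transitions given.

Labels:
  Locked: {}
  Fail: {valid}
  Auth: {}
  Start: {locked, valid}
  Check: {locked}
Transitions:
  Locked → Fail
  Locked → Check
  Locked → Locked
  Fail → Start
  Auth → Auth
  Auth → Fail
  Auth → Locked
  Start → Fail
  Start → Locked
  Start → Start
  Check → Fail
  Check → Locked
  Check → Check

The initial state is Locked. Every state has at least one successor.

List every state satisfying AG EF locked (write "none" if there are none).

{Locked, Fail, Auth, Start, Check}

States satisfying EF locked: {Locked, Fail, Auth, Start, Check}.
States satisfying AG EF locked: {Locked, Fail, Auth, Start, Check}.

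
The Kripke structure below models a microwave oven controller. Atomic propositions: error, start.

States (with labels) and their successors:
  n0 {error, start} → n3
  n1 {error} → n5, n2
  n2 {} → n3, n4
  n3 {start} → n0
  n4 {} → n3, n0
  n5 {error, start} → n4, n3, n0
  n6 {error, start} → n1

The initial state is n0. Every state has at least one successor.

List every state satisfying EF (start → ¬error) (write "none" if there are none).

States satisfying start → ¬error: {n1, n2, n3, n4}.
States satisfying EF (start → ¬error): {n0, n1, n2, n3, n4, n5, n6}.

{n0, n1, n2, n3, n4, n5, n6}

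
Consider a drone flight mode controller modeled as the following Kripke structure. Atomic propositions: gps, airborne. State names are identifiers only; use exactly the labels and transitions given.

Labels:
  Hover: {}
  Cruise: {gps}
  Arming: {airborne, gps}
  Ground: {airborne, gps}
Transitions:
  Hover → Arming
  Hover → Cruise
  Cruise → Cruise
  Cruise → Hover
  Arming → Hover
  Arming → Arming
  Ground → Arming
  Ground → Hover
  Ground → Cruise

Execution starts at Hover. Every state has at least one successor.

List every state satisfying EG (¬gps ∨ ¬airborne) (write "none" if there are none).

States satisfying ¬gps ∨ ¬airborne: {Hover, Cruise}.
States satisfying EG (¬gps ∨ ¬airborne): {Hover, Cruise}.

{Hover, Cruise}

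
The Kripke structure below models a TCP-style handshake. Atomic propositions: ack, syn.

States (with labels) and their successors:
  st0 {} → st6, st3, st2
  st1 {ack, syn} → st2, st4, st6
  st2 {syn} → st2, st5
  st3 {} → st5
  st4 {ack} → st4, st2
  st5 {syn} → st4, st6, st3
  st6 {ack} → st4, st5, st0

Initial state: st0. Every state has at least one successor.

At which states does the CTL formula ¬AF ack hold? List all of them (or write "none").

{st0, st2, st3, st5}

States satisfying ack: {st1, st4, st6}.
States satisfying AF ack: {st1, st4, st6}.
States satisfying ¬AF ack: {st0, st2, st3, st5}.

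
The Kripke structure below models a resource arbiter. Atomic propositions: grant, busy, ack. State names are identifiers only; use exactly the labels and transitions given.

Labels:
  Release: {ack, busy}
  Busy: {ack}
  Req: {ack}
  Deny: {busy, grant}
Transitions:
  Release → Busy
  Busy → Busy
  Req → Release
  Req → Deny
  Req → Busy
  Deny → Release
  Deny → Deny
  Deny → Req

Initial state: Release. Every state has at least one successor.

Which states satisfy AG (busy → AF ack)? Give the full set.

{Release, Busy}

States satisfying busy → AF ack: {Release, Busy, Req}.
States satisfying AG (busy → AF ack): {Release, Busy}.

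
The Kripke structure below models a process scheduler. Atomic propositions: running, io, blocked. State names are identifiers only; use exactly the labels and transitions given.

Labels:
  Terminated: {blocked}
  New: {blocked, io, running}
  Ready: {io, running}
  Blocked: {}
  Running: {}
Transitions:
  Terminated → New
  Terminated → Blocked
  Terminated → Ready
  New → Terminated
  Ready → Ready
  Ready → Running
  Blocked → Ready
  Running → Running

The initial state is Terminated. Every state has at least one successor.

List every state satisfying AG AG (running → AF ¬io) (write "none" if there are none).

{Running}

States satisfying AG (running → AF ¬io): {Running}.
States satisfying AG AG (running → AF ¬io): {Running}.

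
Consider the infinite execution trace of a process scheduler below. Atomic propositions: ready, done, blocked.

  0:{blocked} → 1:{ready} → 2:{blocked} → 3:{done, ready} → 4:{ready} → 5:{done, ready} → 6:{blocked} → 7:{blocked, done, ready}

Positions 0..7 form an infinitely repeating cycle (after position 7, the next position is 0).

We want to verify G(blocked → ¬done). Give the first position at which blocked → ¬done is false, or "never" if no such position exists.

Check blocked → ¬done at each position in order: 0 ✓, 1 ✓, 2 ✓, 3 ✓, 4 ✓, 5 ✓, 6 ✓.
At position 7 the labels are {blocked, done, ready}, so blocked → ¬done is false there. This is the first violation.

7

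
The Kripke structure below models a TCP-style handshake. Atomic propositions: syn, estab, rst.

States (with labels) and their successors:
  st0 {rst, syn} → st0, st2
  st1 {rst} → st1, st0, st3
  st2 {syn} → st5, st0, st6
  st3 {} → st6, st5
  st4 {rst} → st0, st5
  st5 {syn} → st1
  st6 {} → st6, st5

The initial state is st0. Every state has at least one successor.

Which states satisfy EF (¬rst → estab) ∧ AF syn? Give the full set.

{st0, st2, st4, st5}

States satisfying ¬rst → estab: {st0, st1, st4}.
States satisfying EF (¬rst → estab): {st0, st1, st2, st3, st4, st5, st6}.
States satisfying syn: {st0, st2, st5}.
States satisfying AF syn: {st0, st2, st4, st5}.
States satisfying EF (¬rst → estab) ∧ AF syn: {st0, st2, st4, st5}.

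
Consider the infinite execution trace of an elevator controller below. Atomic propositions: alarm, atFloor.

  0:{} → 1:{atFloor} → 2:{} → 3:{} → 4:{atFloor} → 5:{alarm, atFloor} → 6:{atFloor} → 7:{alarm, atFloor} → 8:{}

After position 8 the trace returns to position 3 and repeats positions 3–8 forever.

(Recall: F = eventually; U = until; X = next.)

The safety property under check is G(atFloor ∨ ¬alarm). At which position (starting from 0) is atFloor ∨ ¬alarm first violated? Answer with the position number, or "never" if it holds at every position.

atFloor ∨ ¬alarm holds at every position 0..8, and those are all the positions the trace ever visits, so the invariant G(atFloor ∨ ¬alarm) is never violated.

never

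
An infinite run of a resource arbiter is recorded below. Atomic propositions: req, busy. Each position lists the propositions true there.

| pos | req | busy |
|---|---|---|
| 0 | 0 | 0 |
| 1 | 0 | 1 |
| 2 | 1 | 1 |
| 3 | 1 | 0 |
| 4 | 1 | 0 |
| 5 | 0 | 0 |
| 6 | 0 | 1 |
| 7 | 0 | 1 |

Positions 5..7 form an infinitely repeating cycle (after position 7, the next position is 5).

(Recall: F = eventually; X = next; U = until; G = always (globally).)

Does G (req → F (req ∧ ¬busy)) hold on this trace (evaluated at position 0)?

req → F (req ∧ ¬busy) holds at every position 0..7, and those are all positions ever visited, so G (req → F (req ∧ ¬busy)) holds.
Positions where req holds: 2, 3, 4.
Check F (req ∧ ¬busy) at each: 2→ok, 3→ok, 4→ok.

Holds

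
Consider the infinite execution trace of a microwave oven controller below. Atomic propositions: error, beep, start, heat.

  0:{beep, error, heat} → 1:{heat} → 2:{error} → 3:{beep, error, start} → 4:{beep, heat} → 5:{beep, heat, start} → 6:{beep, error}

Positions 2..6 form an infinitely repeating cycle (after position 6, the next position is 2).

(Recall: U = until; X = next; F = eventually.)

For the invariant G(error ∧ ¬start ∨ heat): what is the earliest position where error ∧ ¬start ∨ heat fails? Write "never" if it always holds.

3

Check error ∧ ¬start ∨ heat at each position in order: 0 ✓, 1 ✓, 2 ✓.
At position 3 the labels are {beep, error, start}, so error ∧ ¬start ∨ heat is false there. This is the first violation.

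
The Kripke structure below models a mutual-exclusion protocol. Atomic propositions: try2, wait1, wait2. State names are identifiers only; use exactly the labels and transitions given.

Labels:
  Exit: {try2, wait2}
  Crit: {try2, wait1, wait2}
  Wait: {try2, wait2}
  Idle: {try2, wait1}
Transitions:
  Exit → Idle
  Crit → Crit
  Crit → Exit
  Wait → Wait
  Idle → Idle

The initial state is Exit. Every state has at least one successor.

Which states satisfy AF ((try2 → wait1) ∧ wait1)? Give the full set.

States satisfying (try2 → wait1) ∧ wait1: {Crit, Idle}.
States satisfying AF ((try2 → wait1) ∧ wait1): {Exit, Crit, Idle}.

{Exit, Crit, Idle}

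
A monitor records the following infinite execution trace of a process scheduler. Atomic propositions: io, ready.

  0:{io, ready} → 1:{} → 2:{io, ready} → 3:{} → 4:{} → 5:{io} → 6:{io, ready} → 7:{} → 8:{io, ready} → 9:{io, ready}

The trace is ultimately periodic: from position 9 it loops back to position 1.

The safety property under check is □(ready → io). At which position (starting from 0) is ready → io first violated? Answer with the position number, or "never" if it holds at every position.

never

ready → io holds at every position 0..9, and those are all the positions the trace ever visits, so the invariant □(ready → io) is never violated.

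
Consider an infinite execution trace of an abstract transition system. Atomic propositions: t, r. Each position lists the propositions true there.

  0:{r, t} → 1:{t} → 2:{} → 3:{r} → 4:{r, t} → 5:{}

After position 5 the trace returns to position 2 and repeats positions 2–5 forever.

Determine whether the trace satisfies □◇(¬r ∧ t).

No

◇(¬r ∧ t) must hold at every position from 0 onward. It fails at position 2, so □◇(¬r ∧ t) is false.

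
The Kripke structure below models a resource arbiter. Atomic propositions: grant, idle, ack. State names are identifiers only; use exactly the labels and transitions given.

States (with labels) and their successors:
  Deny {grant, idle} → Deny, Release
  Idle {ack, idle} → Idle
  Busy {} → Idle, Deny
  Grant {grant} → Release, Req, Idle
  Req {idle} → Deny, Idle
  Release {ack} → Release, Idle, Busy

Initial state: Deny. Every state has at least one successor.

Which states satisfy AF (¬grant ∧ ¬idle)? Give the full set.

States satisfying ¬grant ∧ ¬idle: {Busy, Release}.
States satisfying AF (¬grant ∧ ¬idle): {Busy, Release}.

{Busy, Release}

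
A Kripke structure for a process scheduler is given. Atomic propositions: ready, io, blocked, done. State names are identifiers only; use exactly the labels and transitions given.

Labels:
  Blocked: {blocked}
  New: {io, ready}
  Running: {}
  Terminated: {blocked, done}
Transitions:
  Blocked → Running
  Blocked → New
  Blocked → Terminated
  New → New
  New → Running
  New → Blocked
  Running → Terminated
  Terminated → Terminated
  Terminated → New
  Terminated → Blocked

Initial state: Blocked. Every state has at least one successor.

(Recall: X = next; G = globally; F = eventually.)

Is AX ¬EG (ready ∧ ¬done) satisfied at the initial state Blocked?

No

States satisfying ¬EG (ready ∧ ¬done): {Blocked, Running, Terminated}.
States satisfying AX ¬EG (ready ∧ ¬done): {Running}.
Blocked ∉ Sat(AX ¬EG (ready ∧ ¬done)).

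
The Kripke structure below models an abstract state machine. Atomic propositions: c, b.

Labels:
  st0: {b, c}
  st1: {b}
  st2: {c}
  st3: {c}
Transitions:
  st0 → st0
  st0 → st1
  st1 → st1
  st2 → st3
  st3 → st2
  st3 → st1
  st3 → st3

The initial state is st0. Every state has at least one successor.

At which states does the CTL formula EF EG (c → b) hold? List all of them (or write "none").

States satisfying EG (c → b): {st0, st1}.
States satisfying EF EG (c → b): {st0, st1, st2, st3}.

{st0, st1, st2, st3}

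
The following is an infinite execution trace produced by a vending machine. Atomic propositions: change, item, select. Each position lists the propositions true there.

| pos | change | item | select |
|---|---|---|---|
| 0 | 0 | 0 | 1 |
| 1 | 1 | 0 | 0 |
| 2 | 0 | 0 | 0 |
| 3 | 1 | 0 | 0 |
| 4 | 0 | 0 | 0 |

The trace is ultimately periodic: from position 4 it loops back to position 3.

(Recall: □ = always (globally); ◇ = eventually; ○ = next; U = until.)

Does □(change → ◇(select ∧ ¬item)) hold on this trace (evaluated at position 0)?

change → ◇(select ∧ ¬item) must hold at every position from 0 onward. It fails at position 1, so □(change → ◇(select ∧ ¬item)) is false.
Positions where change holds: 1, 3.
Check ◇(select ∧ ¬item) at each: 1→fails, 3→fails.

Does not hold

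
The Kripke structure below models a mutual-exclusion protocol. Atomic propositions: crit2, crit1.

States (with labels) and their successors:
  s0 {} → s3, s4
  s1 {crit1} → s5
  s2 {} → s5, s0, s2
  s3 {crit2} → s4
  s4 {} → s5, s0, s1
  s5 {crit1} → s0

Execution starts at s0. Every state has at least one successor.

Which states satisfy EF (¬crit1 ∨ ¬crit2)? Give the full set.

States satisfying ¬crit1 ∨ ¬crit2: {s0, s1, s2, s3, s4, s5}.
States satisfying EF (¬crit1 ∨ ¬crit2): {s0, s1, s2, s3, s4, s5}.

{s0, s1, s2, s3, s4, s5}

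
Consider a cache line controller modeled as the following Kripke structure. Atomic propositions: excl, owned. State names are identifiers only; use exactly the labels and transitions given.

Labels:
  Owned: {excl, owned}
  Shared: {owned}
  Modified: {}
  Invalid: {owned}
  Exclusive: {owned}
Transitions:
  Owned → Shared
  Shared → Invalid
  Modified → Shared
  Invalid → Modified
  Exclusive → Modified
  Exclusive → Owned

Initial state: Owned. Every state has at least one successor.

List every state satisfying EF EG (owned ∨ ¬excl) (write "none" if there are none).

{Owned, Shared, Modified, Invalid, Exclusive}

States satisfying EG (owned ∨ ¬excl): {Owned, Shared, Modified, Invalid, Exclusive}.
States satisfying EF EG (owned ∨ ¬excl): {Owned, Shared, Modified, Invalid, Exclusive}.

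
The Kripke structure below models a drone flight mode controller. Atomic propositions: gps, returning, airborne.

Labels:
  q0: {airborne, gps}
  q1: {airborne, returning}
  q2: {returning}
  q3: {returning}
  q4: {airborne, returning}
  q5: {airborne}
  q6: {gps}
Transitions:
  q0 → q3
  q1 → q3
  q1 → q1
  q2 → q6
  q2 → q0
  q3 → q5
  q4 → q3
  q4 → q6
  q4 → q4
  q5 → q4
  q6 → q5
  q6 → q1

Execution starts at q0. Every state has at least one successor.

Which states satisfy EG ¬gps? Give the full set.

States satisfying ¬gps: {q1, q2, q3, q4, q5}.
States satisfying EG ¬gps: {q1, q3, q4, q5}.

{q1, q3, q4, q5}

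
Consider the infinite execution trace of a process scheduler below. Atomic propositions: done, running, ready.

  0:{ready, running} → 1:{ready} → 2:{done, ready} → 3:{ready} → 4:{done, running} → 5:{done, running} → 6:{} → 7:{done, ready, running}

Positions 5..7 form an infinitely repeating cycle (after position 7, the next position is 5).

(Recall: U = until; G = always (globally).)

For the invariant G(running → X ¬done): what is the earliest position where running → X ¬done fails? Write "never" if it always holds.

Check running → X ¬done at each position in order: 0 ✓, 1 ✓, 2 ✓, 3 ✓.
At position 4 the labels are {done, running} and the next position 5 has {done, running}, so running → X ¬done is false there. This is the first violation.

4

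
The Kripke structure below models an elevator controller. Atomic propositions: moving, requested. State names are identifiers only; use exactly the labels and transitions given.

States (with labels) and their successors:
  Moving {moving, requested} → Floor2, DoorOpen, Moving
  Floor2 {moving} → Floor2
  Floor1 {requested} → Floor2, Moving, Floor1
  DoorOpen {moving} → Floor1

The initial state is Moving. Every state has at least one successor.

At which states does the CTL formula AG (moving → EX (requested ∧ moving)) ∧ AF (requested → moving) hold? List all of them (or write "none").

States satisfying moving → EX (requested ∧ moving): {Moving, Floor1}.
States satisfying AG (moving → EX (requested ∧ moving)): ∅.
States satisfying requested → moving: {Moving, Floor2, DoorOpen}.
States satisfying AF (requested → moving): {Moving, Floor2, DoorOpen}.
States satisfying AG (moving → EX (requested ∧ moving)) ∧ AF (requested → moving): ∅.

none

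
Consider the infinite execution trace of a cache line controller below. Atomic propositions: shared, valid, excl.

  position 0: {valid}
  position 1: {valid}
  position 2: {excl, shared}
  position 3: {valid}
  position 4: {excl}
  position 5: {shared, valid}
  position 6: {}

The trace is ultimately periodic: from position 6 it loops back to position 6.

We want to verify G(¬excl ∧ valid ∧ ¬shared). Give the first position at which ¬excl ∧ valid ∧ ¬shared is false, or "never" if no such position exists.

Check ¬excl ∧ valid ∧ ¬shared at each position in order: 0 ✓, 1 ✓.
At position 2 the labels are {excl, shared}, so ¬excl ∧ valid ∧ ¬shared is false there. This is the first violation.

2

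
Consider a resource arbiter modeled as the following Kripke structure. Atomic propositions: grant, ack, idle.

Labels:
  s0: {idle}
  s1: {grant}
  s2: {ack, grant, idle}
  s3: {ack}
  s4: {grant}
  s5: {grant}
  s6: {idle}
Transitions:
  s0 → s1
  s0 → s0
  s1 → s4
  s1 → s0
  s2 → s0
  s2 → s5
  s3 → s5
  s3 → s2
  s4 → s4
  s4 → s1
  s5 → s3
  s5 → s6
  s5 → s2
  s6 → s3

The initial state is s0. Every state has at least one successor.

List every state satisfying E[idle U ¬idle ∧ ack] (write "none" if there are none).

{s3, s6}

States satisfying idle: {s0, s2, s6}.
States satisfying ¬idle ∧ ack: {s3}.
States satisfying E[idle U ¬idle ∧ ack]: {s3, s6}.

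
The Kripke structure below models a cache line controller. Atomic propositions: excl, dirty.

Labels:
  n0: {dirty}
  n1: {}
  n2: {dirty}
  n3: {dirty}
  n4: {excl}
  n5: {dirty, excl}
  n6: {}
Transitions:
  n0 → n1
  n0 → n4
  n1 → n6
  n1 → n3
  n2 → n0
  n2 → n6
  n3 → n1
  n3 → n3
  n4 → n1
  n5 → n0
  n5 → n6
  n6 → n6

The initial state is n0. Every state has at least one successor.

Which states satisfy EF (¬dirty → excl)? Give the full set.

{n0, n1, n2, n3, n4, n5}

States satisfying ¬dirty → excl: {n0, n2, n3, n4, n5}.
States satisfying EF (¬dirty → excl): {n0, n1, n2, n3, n4, n5}.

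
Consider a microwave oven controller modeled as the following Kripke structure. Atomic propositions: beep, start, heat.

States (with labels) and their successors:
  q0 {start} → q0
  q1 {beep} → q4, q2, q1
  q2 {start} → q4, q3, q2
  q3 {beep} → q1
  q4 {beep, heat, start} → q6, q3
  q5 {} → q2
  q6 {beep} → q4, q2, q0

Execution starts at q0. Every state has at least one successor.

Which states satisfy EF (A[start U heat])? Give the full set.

States satisfying A[start U heat]: {q4}.
States satisfying EF (A[start U heat]): {q1, q2, q3, q4, q5, q6}.

{q1, q2, q3, q4, q5, q6}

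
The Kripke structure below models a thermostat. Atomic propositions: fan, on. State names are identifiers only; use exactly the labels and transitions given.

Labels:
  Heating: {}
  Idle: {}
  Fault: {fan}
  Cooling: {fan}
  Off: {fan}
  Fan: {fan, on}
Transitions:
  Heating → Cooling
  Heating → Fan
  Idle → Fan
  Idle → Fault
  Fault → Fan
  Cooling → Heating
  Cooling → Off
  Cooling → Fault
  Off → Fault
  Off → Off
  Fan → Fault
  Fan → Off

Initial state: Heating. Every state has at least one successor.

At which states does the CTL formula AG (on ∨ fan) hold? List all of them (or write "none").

States satisfying on ∨ fan: {Fault, Cooling, Off, Fan}.
States satisfying AG (on ∨ fan): {Fault, Off, Fan}.

{Fault, Off, Fan}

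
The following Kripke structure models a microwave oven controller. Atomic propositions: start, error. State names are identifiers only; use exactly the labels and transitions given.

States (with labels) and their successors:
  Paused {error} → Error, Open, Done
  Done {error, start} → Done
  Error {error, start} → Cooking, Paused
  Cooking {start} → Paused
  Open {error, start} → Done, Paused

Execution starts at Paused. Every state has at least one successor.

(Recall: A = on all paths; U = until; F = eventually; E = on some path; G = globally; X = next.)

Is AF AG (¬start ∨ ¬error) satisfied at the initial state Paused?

Violated

States satisfying AG (¬start ∨ ¬error): ∅.
States satisfying AF AG (¬start ∨ ¬error): ∅.
There is a path from Paused along which AG (¬start ∨ ¬error) never holds.
Paused ∉ Sat(AF AG (¬start ∨ ¬error)).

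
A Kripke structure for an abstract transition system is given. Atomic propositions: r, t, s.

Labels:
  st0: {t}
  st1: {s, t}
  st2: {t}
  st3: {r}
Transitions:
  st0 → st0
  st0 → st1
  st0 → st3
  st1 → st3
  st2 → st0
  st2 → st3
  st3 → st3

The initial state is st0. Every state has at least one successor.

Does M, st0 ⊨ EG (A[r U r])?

States satisfying A[r U r]: {st3}.
States satisfying EG (A[r U r]): {st3}.
No suitable path/successor from st0 witnesses the formula.
st0 ∉ Sat(EG (A[r U r])).

Does not hold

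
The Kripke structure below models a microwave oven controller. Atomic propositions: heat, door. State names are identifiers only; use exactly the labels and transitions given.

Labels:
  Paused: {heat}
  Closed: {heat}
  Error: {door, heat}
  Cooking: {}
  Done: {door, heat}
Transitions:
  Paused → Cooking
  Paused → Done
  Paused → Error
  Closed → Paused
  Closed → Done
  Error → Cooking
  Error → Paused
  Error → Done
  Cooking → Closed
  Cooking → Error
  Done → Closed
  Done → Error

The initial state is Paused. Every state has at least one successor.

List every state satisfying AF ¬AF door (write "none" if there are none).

{Paused, Closed, Cooking}

States satisfying ¬AF door: {Paused, Closed, Cooking}.
States satisfying AF ¬AF door: {Paused, Closed, Cooking}.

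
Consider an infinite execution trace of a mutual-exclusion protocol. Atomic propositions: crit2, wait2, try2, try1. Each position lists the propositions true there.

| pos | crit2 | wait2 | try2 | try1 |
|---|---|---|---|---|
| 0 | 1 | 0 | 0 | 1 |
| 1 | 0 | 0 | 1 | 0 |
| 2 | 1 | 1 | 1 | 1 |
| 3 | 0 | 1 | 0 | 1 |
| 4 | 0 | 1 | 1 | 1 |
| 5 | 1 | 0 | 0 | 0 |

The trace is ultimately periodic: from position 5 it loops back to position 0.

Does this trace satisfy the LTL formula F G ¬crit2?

No

G ¬crit2 is false at every position 0..5, so it never becomes true and F G ¬crit2 fails.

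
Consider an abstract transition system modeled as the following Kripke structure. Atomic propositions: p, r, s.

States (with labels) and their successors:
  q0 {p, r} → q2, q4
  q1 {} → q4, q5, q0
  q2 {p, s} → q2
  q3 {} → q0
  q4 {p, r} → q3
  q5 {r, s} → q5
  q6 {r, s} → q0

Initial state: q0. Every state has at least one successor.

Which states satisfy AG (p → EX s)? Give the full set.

{q2, q5}

States satisfying p → EX s: {q0, q1, q2, q3, q5, q6}.
States satisfying AG (p → EX s): {q2, q5}.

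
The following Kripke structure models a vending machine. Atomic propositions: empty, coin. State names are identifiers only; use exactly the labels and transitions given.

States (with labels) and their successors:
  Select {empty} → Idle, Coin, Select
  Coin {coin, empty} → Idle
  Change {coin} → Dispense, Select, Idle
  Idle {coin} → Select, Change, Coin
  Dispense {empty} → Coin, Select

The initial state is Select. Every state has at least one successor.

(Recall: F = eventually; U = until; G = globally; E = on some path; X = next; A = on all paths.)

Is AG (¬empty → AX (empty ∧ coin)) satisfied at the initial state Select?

Does not hold

States satisfying ¬empty → AX (empty ∧ coin): {Select, Coin, Dispense}.
States satisfying AG (¬empty → AX (empty ∧ coin)): ∅.
Change is reachable from Select and violates ¬empty → AX (empty ∧ coin), so AG fails at Select.
Select ∉ Sat(AG (¬empty → AX (empty ∧ coin))).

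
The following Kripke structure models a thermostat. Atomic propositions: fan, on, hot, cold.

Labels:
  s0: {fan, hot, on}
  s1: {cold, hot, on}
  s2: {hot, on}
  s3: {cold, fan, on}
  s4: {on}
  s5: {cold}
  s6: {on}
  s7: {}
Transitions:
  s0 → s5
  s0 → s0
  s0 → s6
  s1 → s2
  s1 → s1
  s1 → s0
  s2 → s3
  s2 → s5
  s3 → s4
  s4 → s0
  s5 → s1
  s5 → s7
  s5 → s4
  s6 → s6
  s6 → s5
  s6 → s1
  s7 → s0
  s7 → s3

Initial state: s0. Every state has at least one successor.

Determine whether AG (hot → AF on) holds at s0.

Holds

States satisfying hot → AF on: {s0, s1, s2, s3, s4, s5, s6, s7}.
States satisfying AG (hot → AF on): {s0, s1, s2, s3, s4, s5, s6, s7}.
Every state reachable from s0 satisfies hot → AF on.
s0 ∈ Sat(AG (hot → AF on)).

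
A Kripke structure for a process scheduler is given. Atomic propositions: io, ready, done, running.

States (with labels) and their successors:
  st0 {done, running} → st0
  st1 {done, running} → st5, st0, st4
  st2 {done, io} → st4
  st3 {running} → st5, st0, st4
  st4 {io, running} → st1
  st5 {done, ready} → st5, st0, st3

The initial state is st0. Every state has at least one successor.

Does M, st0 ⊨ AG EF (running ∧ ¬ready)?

States satisfying EF (running ∧ ¬ready): {st0, st1, st2, st3, st4, st5}.
States satisfying AG EF (running ∧ ¬ready): {st0, st1, st2, st3, st4, st5}.
Every state reachable from st0 satisfies EF (running ∧ ¬ready).
st0 ∈ Sat(AG EF (running ∧ ¬ready)).

Holds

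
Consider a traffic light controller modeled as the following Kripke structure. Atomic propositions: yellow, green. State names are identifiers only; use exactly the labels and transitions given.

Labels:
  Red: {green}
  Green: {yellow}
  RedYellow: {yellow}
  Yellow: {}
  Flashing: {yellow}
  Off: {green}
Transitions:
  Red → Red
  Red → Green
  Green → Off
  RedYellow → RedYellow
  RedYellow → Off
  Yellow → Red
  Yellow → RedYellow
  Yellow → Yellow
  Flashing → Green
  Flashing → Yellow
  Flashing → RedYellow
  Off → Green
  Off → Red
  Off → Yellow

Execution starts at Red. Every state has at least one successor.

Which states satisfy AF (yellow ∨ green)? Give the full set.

States satisfying yellow ∨ green: {Red, Green, RedYellow, Flashing, Off}.
States satisfying AF (yellow ∨ green): {Red, Green, RedYellow, Flashing, Off}.

{Red, Green, RedYellow, Flashing, Off}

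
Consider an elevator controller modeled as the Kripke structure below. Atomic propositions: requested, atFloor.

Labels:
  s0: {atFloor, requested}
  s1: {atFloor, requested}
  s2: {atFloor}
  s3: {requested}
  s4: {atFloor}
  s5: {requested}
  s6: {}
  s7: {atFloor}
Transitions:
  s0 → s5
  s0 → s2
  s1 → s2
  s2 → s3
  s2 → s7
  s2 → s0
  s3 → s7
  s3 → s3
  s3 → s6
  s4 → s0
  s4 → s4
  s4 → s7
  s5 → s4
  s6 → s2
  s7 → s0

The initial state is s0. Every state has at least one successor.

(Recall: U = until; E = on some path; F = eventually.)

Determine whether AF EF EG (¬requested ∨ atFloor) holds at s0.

States satisfying EF EG (¬requested ∨ atFloor): {s0, s1, s2, s3, s4, s5, s6, s7}.
States satisfying AF EF EG (¬requested ∨ atFloor): {s0, s1, s2, s3, s4, s5, s6, s7}.
s0 ∈ Sat(AF EF EG (¬requested ∨ atFloor)).

Yes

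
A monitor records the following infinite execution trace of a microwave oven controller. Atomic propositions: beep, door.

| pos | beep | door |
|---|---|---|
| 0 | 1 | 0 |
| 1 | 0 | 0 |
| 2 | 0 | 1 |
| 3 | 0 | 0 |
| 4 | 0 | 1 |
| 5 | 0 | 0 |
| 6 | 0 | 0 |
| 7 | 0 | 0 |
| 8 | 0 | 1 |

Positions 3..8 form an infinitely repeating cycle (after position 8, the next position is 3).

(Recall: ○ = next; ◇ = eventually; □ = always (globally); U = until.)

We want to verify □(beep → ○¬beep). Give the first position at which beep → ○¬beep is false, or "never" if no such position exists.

beep → ○¬beep holds at every position 0..8, and those are all the positions the trace ever visits, so the invariant □(beep → ○¬beep) is never violated.

never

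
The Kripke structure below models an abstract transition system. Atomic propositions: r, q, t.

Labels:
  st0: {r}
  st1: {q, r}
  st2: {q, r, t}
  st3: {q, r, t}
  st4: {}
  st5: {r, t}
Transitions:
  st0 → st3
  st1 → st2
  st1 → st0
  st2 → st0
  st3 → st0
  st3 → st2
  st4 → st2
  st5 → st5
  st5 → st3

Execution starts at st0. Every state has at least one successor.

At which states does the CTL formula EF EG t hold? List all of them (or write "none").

States satisfying EG t: {st5}.
States satisfying EF EG t: {st5}.

{st5}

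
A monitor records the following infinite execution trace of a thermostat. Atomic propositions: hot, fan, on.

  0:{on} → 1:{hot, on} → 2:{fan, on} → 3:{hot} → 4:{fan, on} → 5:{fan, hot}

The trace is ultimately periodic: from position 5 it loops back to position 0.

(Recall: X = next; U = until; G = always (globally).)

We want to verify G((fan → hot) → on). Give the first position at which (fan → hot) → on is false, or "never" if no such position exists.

Check (fan → hot) → on at each position in order: 0 ✓, 1 ✓, 2 ✓.
At position 3 the labels are {hot}, so (fan → hot) → on is false there. This is the first violation.

3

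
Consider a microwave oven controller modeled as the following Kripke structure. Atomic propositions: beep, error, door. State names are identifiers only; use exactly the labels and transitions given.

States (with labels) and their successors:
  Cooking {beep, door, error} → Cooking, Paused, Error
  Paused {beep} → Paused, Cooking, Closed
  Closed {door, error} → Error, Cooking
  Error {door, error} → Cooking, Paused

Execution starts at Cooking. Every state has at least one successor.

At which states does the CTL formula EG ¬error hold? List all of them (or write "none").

States satisfying ¬error: {Paused}.
States satisfying EG ¬error: {Paused}.

{Paused}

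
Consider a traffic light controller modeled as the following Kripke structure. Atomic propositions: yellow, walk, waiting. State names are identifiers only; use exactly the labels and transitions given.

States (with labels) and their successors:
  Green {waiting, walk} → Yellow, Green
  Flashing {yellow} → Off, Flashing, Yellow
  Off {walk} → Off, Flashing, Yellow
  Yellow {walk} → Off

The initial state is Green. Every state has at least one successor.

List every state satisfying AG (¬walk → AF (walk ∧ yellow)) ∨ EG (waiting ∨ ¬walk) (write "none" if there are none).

{Green, Flashing}

States satisfying ¬walk → AF (walk ∧ yellow): {Green, Off, Yellow}.
States satisfying AG (¬walk → AF (walk ∧ yellow)): ∅.
States satisfying waiting ∨ ¬walk: {Green, Flashing}.
States satisfying EG (waiting ∨ ¬walk): {Green, Flashing}.
States satisfying AG (¬walk → AF (walk ∧ yellow)) ∨ EG (waiting ∨ ¬walk): {Green, Flashing}.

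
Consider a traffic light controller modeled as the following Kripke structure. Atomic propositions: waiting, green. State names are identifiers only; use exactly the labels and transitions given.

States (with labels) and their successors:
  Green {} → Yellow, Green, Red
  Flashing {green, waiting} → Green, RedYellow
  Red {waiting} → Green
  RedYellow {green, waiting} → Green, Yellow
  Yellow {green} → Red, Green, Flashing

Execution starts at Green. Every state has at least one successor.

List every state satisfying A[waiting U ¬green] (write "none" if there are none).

{Green, Red}

States satisfying waiting: {Flashing, Red, RedYellow}.
States satisfying ¬green: {Green, Red}.
States satisfying A[waiting U ¬green]: {Green, Red}.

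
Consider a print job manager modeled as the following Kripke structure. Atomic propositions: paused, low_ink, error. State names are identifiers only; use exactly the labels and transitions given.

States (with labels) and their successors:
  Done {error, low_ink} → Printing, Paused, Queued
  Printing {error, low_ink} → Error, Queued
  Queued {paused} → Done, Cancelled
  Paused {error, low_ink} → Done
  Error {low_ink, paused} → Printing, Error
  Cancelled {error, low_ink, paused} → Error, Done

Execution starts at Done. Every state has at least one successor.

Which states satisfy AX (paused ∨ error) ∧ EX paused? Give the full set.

States satisfying paused ∨ error: {Done, Printing, Queued, Paused, Error, Cancelled}.
States satisfying AX (paused ∨ error): {Done, Printing, Queued, Paused, Error, Cancelled}.
States satisfying paused: {Queued, Error, Cancelled}.
States satisfying EX paused: {Done, Printing, Queued, Error, Cancelled}.
States satisfying AX (paused ∨ error) ∧ EX paused: {Done, Printing, Queued, Error, Cancelled}.

{Done, Printing, Queued, Error, Cancelled}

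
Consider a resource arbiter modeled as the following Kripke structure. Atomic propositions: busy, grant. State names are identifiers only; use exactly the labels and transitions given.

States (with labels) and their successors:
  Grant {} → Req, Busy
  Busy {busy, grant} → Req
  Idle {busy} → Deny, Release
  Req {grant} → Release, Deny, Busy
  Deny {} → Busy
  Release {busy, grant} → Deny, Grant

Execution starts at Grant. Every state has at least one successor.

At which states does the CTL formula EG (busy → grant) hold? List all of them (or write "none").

States satisfying busy → grant: {Grant, Busy, Req, Deny, Release}.
States satisfying EG (busy → grant): {Grant, Busy, Req, Deny, Release}.

{Grant, Busy, Req, Deny, Release}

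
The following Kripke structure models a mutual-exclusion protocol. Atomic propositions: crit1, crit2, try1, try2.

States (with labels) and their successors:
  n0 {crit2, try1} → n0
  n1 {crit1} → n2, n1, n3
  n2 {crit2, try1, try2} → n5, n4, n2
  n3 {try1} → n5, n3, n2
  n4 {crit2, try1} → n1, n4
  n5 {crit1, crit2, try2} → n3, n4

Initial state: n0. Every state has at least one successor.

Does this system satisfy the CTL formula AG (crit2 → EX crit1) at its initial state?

States satisfying crit2 → EX crit1: {n1, n2, n3, n4}.
States satisfying AG (crit2 → EX crit1): ∅.
n0 is reachable from n0 and violates crit2 → EX crit1, so AG fails at n0.
n0 ∉ Sat(AG (crit2 → EX crit1)).

Violated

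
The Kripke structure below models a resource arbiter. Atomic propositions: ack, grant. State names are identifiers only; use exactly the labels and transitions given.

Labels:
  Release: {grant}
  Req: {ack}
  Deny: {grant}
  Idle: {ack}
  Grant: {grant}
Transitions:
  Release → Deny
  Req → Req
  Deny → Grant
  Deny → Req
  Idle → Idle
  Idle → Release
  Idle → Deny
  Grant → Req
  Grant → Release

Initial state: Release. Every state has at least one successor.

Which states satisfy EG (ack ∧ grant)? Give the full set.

States satisfying ack ∧ grant: ∅.
States satisfying EG (ack ∧ grant): ∅.

none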